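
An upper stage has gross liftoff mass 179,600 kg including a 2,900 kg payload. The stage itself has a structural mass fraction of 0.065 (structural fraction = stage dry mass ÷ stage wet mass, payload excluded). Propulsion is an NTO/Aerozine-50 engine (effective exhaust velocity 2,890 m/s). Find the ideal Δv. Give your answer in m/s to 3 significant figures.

Δv ≈ 7300 m/s

Stage wet mass = m₀ − payload = 179,600 − 2,900 = 176,700 kg.
Stage dry mass = ε × stage wet mass = 0.065 × 176,700 = 11,485.5 kg.
Burnout mass m_f = stage dry + payload = 11,485.5 + 2,900 = 14,385.5 kg.
Rocket equation: Δv = v_e · ln(179,600/14,385.5) = 2890.0 × ln(12.48) = 2890.0 × 2.5245 ≈ 7296 m/s.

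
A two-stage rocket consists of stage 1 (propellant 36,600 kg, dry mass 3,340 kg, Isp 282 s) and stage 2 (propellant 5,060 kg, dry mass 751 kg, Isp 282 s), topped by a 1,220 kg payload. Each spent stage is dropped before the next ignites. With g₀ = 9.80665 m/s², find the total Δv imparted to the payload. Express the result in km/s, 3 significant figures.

Δv ≈ 7.69 km/s

Ignition mass of stage 1 = 36,600+3,340 + 5,060+751 + 1,220 = 46,971 kg.
Stage 1: m₀ = 46,971 kg, m_f = 46,971 − 36,600 = 10,371 kg; Δv = 282×9.80665×ln(4.529) = 2765.5×1.5105 ≈ 4177 m/s.
Stage 2: m₀ = 7,031 kg, m_f = 7,031 − 5,060 = 1,971 kg; Δv = 282×9.80665×ln(3.567) = 2765.5×1.2718 ≈ 3517 m/s.
Total Δv = 4177 + 3517 = 7694 m/s.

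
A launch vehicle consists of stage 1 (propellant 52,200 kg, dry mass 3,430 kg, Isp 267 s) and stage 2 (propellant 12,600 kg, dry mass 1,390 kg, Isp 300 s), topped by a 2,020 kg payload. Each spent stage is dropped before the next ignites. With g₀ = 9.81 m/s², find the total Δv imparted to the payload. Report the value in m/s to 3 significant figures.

Δv ≈ 7970 m/s

Ignition mass of stage 1 = 52,200+3,430 + 12,600+1,390 + 2,020 = 71,640 kg.
Stage 1: m₀ = 71,640 kg, m_f = 71,640 − 52,200 = 19,440 kg; Δv = 267×9.81×ln(3.685) = 2619.3×1.3043 ≈ 3416 m/s.
Stage 2: m₀ = 16,010 kg, m_f = 16,010 − 12,600 = 3,410 kg; Δv = 300×9.81×ln(4.695) = 2943.0×1.5465 ≈ 4551 m/s.
Total Δv = 3416 + 4551 = 7967 m/s.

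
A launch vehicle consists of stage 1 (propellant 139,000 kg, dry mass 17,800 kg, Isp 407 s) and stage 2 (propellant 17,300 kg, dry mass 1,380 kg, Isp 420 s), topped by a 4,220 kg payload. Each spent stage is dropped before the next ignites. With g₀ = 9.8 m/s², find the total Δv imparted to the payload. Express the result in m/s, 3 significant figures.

Δv ≈ 11700 m/s

Ignition mass of stage 1 = 139,000+17,800 + 17,300+1,380 + 4,220 = 179,700 kg.
Stage 1: m₀ = 179,700 kg, m_f = 179,700 − 139,000 = 40,700 kg; Δv = 407×9.8×ln(4.415) = 3988.6×1.4851 ≈ 5923 m/s.
Stage 2: m₀ = 22,900 kg, m_f = 22,900 − 17,300 = 5,600 kg; Δv = 420×9.8×ln(4.089) = 4116.0×1.4084 ≈ 5797 m/s.
Total Δv = 5923 + 5797 = 11720 m/s.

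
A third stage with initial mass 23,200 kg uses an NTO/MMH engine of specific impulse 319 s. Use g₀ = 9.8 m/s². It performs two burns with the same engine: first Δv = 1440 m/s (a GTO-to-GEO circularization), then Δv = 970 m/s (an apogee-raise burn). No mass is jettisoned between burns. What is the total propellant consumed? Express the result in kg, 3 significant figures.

v_e = Isp · g₀ = 319 × 9.8 = 3126.2 m/s.
After the first burn: m = 23200 × exp(−1440/3126.2) = 23200 × 0.63089 = 14,636.6 kg.
After the second burn: m = 14,636.6 × exp(−970/3126.2) = 14,636.6 × 0.73324 = 10,732.1 kg.
Total propellant = m₀ − m_final = 23200 − 10,732.1 = 12,467.9 kg.

total propellant consumed ≈ 12500 kg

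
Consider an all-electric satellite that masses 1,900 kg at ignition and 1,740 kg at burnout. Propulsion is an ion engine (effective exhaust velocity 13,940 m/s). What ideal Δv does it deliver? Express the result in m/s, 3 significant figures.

Δv ≈ 1230 m/s

Δv = v_e · ln(m₀/m_f) = 13940.0 × ln(1.092) = 13940.0 × 0.0880 ≈ 1226.3 m/s.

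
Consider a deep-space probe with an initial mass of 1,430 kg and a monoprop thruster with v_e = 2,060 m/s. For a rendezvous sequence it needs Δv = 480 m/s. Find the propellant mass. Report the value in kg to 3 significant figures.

m₀/m_f = exp(Δv / v_e) = exp(480 / 2060.0) = exp(0.2330) = 1.2624.
m_f = 1,430 / 1.2624 = 1,132.76 kg, so propellant = m₀ − m_f = 1,430 − 1,132.76 = 297.24 kg.

propellant mass ≈ 297 kg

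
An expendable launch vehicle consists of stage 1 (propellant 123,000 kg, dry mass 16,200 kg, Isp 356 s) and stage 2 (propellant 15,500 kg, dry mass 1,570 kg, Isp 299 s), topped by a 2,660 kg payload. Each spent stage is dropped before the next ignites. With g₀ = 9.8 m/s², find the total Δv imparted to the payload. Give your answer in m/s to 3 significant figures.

Ignition mass of stage 1 = 123,000+16,200 + 15,500+1,570 + 2,660 = 158,930 kg.
Stage 1: m₀ = 158,930 kg, m_f = 158,930 − 123,000 = 35,930 kg; Δv = 356×9.8×ln(4.423) = 3488.8×1.4869 ≈ 5187 m/s.
Stage 2: m₀ = 19,730 kg, m_f = 19,730 − 15,500 = 4,230 kg; Δv = 299×9.8×ln(4.664) = 2930.2×1.5399 ≈ 4512 m/s.
Total Δv = 5187 + 4512 = 9699 m/s.

Δv ≈ 9700 m/s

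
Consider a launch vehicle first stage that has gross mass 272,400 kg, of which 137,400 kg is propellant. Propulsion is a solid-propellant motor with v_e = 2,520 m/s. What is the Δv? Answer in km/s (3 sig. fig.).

m_f = m₀ − m_prop = 272,400 − 137,400 = 135,000 kg.
Using Δv = v_e ln(m₀/m_f): Δv = v_e · ln(m₀/m_f) = 2520.0 × ln(2.018) = 2520.0 × 0.7020 ≈ 1769.0 m/s.

Δv ≈ 1.77 km/s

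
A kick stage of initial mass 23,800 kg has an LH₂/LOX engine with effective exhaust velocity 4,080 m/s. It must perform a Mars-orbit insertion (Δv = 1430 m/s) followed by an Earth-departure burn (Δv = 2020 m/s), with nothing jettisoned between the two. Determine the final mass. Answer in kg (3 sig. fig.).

After the first burn: m = 23800 × exp(−1430/4080.0) = 23800 × 0.70434 = 16,763.3 kg.
After the second burn: m = 16,763.3 × exp(−2020/4080.0) = 16,763.3 × 0.60951 = 10,217.4 kg.

final mass ≈ 10200 kg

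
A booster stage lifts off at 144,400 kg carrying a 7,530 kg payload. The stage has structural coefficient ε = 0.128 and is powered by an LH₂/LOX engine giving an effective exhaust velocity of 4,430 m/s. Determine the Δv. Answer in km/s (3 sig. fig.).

Stage wet mass = m₀ − payload = 144,400 − 7,530 = 136,870 kg.
Stage dry mass = ε × stage wet mass = 0.128 × 136,870 = 17,519.4 kg.
Burnout mass m_f = stage dry + payload = 17,519.4 + 7,530 = 25,049.4 kg.
Rocket equation: Δv = v_e · ln(144,400/25,049.4) = 4430.0 × ln(5.765) = 4430.0 × 1.7517 ≈ 7760 m/s.

Δv ≈ 7.76 km/s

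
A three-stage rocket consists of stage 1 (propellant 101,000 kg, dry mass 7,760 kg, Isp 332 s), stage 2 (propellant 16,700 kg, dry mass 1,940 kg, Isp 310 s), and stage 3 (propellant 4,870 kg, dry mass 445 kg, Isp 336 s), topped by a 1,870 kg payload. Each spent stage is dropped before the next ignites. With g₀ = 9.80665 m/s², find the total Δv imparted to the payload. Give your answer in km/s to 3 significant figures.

Ignition mass of stage 1 = 101,000+7,760 + 16,700+1,940 + 4,870+445 + 1,870 = 134,585 kg.
Stage 1: m₀ = 134,585 kg, m_f = 134,585 − 101,000 = 33,585 kg; Δv = 332×9.80665×ln(4.007) = 3255.8×1.3881 ≈ 4519 m/s.
Stage 2: m₀ = 25,825 kg, m_f = 25,825 − 16,700 = 9,125 kg; Δv = 310×9.80665×ln(2.83) = 3040.1×1.0403 ≈ 3163 m/s.
Stage 3: m₀ = 7,185 kg, m_f = 7,185 − 4,870 = 2,315 kg; Δv = 336×9.80665×ln(3.104) = 3295.0×1.1326 ≈ 3732 m/s.
Total Δv = 4519 + 3163 + 3732 = 11414 m/s.

Δv ≈ 11.4 km/s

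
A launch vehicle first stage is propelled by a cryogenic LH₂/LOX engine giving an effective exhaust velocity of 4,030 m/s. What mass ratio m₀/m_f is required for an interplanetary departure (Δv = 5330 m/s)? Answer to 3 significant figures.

mass ratio ≈ 3.75

By the Tsiolkovsky rocket equation, m₀/m_f = exp(Δv / v_e) = exp(5330 / 4030.0) = exp(1.3226) = 3.7531.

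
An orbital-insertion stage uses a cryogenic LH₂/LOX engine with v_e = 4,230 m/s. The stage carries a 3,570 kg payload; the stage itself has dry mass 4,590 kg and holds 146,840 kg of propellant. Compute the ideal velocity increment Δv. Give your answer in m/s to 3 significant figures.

m₀ = payload + dry + propellant = 3,570 + 4,590 + 146,840 = 155,000 kg.
m_f = payload + dry = 3,570 + 4,590 = 8,160 kg.
From the ideal rocket equation, Δv = v_e · ln(m₀/m_f) = 4230.0 × ln(19) = 4230.0 × 2.9442 ≈ 12453.9 m/s.

Δv ≈ 12500 m/s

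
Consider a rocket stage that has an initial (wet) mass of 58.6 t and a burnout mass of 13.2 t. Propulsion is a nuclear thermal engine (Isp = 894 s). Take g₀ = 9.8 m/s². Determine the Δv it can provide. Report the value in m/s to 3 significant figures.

v_e = Isp · g₀ = 894 × 9.8 = 8761.2 m/s.
From the ideal rocket equation, Δv = v_e · ln(m₀/m_f) = 8761.2 × ln(4.439) = 8761.2 × 1.4905 ≈ 13058.7 m/s.

Δv ≈ 13100 m/s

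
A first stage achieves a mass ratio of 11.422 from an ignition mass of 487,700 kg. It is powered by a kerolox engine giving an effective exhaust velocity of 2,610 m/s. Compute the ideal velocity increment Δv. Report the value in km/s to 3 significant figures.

Δv ≈ 6.36 km/s

Δv = v_e · ln(11.422) = 2610.0 × 2.4355 ≈ 6356.8 m/s.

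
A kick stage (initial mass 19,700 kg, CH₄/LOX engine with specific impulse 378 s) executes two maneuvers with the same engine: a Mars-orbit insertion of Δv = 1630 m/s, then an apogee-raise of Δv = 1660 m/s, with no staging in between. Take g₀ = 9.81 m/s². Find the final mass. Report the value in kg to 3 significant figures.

v_e = Isp · g₀ = 378 × 9.81 = 3708.2 m/s.
After the first burn: m = 19700 × exp(−1630/3708.2) = 19700 × 0.64431 = 12,692.9 kg.
After the second burn: m = 12,692.9 × exp(−1660/3708.2) = 12,692.9 × 0.63912 = 8,112.29 kg.

final mass ≈ 8110 kg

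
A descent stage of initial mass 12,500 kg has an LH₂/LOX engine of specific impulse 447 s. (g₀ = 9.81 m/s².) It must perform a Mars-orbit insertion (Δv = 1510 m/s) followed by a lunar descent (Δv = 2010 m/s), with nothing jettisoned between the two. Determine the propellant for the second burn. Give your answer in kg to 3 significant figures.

propellant for the second burn ≈ 3260 kg

v_e = Isp · g₀ = 447 × 9.81 = 4385.1 m/s.
After the first burn: m = 12500 × exp(−1510/4385.1) = 12500 × 0.70868 = 8,858.5 kg.
After the second burn: m = 8,858.5 × exp(−2010/4385.1) = 8,858.5 × 0.63231 = 5,601.32 kg.
Second-burn propellant = 8,858.5 − 5,601.32 = 3,257.18 kg.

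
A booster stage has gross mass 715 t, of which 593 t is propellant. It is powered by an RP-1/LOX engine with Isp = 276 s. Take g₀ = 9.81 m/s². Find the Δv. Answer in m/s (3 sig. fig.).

Δv ≈ 4790 m/s

v_e = Isp · g₀ = 276 × 9.81 = 2707.6 m/s.
m_f = m₀ − m_prop = 715 − 593 = 122 t.
Using Δv = v_e ln(m₀/m_f): Δv = v_e · ln(m₀/m_f) = 2707.6 × ln(5.861) = 2707.6 × 1.7683 ≈ 4787.7 m/s.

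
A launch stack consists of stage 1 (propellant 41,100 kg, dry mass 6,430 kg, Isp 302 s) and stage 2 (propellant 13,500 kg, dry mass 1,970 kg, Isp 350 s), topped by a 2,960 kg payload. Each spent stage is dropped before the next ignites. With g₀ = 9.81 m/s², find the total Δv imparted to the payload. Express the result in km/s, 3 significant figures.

Δv ≈ 7.42 km/s

Ignition mass of stage 1 = 41,100+6,430 + 13,500+1,970 + 2,960 = 65,960 kg.
Stage 1: m₀ = 65,960 kg, m_f = 65,960 − 41,100 = 24,860 kg; Δv = 302×9.81×ln(2.653) = 2962.6×0.9758 ≈ 2891 m/s.
Stage 2: m₀ = 18,430 kg, m_f = 18,430 − 13,500 = 4,930 kg; Δv = 350×9.81×ln(3.738) = 3433.5×1.3186 ≈ 4528 m/s.
Total Δv = 2891 + 4528 = 7419 m/s.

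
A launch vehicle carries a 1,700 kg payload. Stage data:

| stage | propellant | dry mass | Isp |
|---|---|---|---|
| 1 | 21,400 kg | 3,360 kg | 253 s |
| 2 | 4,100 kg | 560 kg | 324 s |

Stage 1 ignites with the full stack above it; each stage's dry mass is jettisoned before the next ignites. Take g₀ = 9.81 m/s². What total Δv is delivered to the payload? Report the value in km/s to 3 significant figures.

Ignition mass of stage 1 = 21,400+3,360 + 4,100+560 + 1,700 = 31,120 kg.
Stage 1: m₀ = 31,120 kg, m_f = 31,120 − 21,400 = 9,720 kg; Δv = 253×9.81×ln(3.202) = 2481.9×1.1637 ≈ 2888 m/s.
Stage 2: m₀ = 6,360 kg, m_f = 6,360 − 4,100 = 2,260 kg; Δv = 324×9.81×ln(2.814) = 3178.4×1.0347 ≈ 3289 m/s.
Total Δv = 2888 + 3289 = 6177 m/s.

Δv ≈ 6.18 km/s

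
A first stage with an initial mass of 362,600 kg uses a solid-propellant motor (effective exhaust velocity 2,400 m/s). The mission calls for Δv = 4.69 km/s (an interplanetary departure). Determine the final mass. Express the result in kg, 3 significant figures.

Rocket equation: m₀/m_f = exp(Δv / v_e) = exp(4690 / 2400.0) = exp(1.9542) = 7.0580.
m_f = m₀ / 7.0580 = 362,600 / 7.0580 = 51,374.3 kg.

final mass ≈ 51400 kg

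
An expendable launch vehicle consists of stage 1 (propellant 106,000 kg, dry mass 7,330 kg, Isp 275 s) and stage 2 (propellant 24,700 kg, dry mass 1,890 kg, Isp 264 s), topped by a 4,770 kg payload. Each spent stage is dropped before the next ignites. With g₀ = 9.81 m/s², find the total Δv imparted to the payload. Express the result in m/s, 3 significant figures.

Ignition mass of stage 1 = 106,000+7,330 + 24,700+1,890 + 4,770 = 144,690 kg.
Stage 1: m₀ = 144,690 kg, m_f = 144,690 − 106,000 = 38,690 kg; Δv = 275×9.81×ln(3.74) = 2697.8×1.3190 ≈ 3558 m/s.
Stage 2: m₀ = 31,360 kg, m_f = 31,360 − 24,700 = 6,660 kg; Δv = 264×9.81×ln(4.709) = 2589.8×1.5494 ≈ 4013 m/s.
Total Δv = 3558 + 4013 = 7571 m/s.

Δv ≈ 7570 m/s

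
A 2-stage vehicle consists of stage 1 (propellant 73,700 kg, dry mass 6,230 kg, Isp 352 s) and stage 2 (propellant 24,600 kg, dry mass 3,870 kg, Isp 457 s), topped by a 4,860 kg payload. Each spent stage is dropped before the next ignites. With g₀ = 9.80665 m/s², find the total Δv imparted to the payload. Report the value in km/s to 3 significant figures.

Δv ≈ 9.64 km/s

Ignition mass of stage 1 = 73,700+6,230 + 24,600+3,870 + 4,860 = 113,260 kg.
Stage 1: m₀ = 113,260 kg, m_f = 113,260 − 73,700 = 39,560 kg; Δv = 352×9.80665×ln(2.863) = 3451.9×1.0519 ≈ 3631 m/s.
Stage 2: m₀ = 33,330 kg, m_f = 33,330 − 24,600 = 8,730 kg; Δv = 457×9.80665×ln(3.818) = 4481.6×1.3397 ≈ 6004 m/s.
Total Δv = 3631 + 6004 = 9635 m/s.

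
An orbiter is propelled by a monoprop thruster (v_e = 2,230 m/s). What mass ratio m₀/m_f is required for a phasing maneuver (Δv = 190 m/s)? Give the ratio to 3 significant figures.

Rocket equation: m₀/m_f = exp(Δv / v_e) = exp(190 / 2230.0) = exp(0.0852) = 1.0889.

mass ratio ≈ 1.09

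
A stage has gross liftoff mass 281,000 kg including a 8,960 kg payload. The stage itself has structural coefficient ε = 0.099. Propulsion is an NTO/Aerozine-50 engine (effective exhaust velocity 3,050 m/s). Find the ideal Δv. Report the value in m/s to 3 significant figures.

Δv ≈ 6280 m/s

Stage wet mass = m₀ − payload = 281,000 − 8,960 = 272,040 kg.
Stage dry mass = ε × stage wet mass = 0.099 × 272,040 = 26,932 kg.
Burnout mass m_f = stage dry + payload = 26,932 + 8,960 = 35,892 kg.
Δv = v_e · ln(281,000/35,892) = 3050.0 × ln(7.829) = 3050.0 × 2.0578 ≈ 6276 m/s.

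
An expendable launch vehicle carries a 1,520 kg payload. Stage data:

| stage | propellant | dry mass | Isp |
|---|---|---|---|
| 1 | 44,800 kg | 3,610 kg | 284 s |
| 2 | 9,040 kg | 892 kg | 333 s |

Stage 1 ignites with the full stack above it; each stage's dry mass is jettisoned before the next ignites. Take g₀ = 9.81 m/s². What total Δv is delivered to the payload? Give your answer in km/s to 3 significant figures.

Ignition mass of stage 1 = 44,800+3,610 + 9,040+892 + 1,520 = 59,862 kg.
Stage 1: m₀ = 59,862 kg, m_f = 59,862 − 44,800 = 15,062 kg; Δv = 284×9.81×ln(3.974) = 2786.0×1.3799 ≈ 3844 m/s.
Stage 2: m₀ = 11,452 kg, m_f = 11,452 − 9,040 = 2,412 kg; Δv = 333×9.81×ln(4.748) = 3266.7×1.5577 ≈ 5089 m/s.
Total Δv = 3844 + 5089 = 8933 m/s.

Δv ≈ 8.93 km/s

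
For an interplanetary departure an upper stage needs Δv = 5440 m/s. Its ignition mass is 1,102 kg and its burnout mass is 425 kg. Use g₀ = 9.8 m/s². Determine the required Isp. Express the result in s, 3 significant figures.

ln(m₀/m_f) = ln(1102/425) = ln(2.593) = 0.9528.
By the Tsiolkovsky rocket equation, v_e = Δv / ln(m₀/m_f) = 5440 / 0.9528 = 5709.5 m/s.
Isp = v_e / g₀ = 5709.5 / 9.8 = 582.6 s.

Isp ≈ 583 s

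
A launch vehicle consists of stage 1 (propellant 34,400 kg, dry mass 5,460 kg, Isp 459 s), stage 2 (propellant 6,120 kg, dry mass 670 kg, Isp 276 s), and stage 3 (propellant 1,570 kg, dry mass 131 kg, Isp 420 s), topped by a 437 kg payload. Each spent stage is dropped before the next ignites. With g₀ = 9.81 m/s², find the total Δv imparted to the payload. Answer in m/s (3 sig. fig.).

Ignition mass of stage 1 = 34,400+5,460 + 6,120+670 + 1,570+131 + 437 = 48,788 kg.
Stage 1: m₀ = 48,788 kg, m_f = 48,788 − 34,400 = 14,388 kg; Δv = 459×9.81×ln(3.391) = 4502.8×1.2211 ≈ 5498 m/s.
Stage 2: m₀ = 8,928 kg, m_f = 8,928 − 6,120 = 2,808 kg; Δv = 276×9.81×ln(3.179) = 2707.6×1.1567 ≈ 3132 m/s.
Stage 3: m₀ = 2,138 kg, m_f = 2,138 − 1,570 = 568 kg; Δv = 420×9.81×ln(3.764) = 4120.2×1.3255 ≈ 5461 m/s.
Total Δv = 5498 + 3132 + 5461 = 14091 m/s.

Δv ≈ 14100 m/s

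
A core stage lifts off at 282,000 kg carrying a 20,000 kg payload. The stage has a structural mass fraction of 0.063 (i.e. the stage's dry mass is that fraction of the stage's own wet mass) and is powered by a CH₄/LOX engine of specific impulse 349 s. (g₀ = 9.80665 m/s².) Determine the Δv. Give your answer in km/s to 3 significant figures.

Stage wet mass = m₀ − payload = 282,000 − 20,000 = 262,000 kg.
Stage dry mass = ε × stage wet mass = 0.063 × 262,000 = 16,506 kg.
Burnout mass m_f = stage dry + payload = 16,506 + 20,000 = 36,506 kg.
v_e = Isp · g₀ = 349 × 9.80665 = 3422.5 m/s.
From the ideal rocket equation, Δv = v_e · ln(282,000/36,506) = 3422.5 × ln(7.725) = 3422.5 × 2.0444 ≈ 6997 m/s.

Δv ≈ 7.00 km/s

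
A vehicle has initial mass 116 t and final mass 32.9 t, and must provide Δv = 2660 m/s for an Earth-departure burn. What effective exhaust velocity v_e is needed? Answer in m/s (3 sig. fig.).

ln(m₀/m_f) = ln(116000/32900) = ln(3.526) = 1.2601.
v_e = Δv / ln(m₀/m_f) = 2660 / 1.2601 = 2110.9 m/s.

v_e ≈ 2110 m/s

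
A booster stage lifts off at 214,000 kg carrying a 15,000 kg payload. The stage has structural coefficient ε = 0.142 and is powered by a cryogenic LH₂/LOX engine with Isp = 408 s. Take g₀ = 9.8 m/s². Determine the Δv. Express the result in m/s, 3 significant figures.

Δv ≈ 6390 m/s

Stage wet mass = m₀ − payload = 214,000 − 15,000 = 199,000 kg.
Stage dry mass = ε × stage wet mass = 0.142 × 199,000 = 28,258 kg.
Burnout mass m_f = stage dry + payload = 28,258 + 15,000 = 43,258 kg.
v_e = Isp · g₀ = 408 × 9.8 = 3998.4 m/s.
Δv = v_e · ln(214,000/43,258) = 3998.4 × ln(4.947) = 3998.4 × 1.5988 ≈ 6393 m/s.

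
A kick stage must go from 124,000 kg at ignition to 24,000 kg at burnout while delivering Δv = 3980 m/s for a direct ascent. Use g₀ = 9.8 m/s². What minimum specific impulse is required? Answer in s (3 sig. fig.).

Isp ≈ 247 s

ln(m₀/m_f) = ln(124000/24000) = ln(5.167) = 1.6422.
v_e = Δv / ln(m₀/m_f) = 3980 / 1.6422 = 2423.5 m/s.
Isp = v_e / g₀ = 2423.5 / 9.8 = 247.3 s.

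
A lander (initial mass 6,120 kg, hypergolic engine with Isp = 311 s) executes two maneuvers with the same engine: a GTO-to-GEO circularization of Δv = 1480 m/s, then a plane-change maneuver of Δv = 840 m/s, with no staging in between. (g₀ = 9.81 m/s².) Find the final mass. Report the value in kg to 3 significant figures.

v_e = Isp · g₀ = 311 × 9.81 = 3050.9 m/s.
After the first burn: m = 6120 × exp(−1480/3050.9) = 6120 × 0.61563 = 3,767.66 kg.
After the second burn: m = 3,767.66 × exp(−840/3050.9) = 3,767.66 × 0.75932 = 2,860.86 kg.

final mass ≈ 2860 kg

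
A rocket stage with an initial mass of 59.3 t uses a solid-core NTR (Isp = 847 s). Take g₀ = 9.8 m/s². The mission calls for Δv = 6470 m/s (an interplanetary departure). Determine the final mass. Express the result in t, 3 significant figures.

final mass ≈ 27.2 t

v_e = Isp · g₀ = 847 × 9.8 = 8300.6 m/s.
Using Δv = v_e ln(m₀/m_f): m₀/m_f = exp(Δv / v_e) = exp(6470 / 8300.6) = exp(0.7795) = 2.1803.
m_f = m₀ / 2.1803 = 59.3 / 2.1803 = 27.1981 t.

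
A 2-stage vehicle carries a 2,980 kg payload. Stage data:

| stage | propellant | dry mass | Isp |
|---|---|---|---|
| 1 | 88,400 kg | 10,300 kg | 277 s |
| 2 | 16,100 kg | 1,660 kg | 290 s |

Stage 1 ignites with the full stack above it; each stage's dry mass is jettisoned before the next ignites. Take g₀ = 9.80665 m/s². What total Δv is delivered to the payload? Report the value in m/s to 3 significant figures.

Ignition mass of stage 1 = 88,400+10,300 + 16,100+1,660 + 2,980 = 119,440 kg.
Stage 1: m₀ = 119,440 kg, m_f = 119,440 − 88,400 = 31,040 kg; Δv = 277×9.80665×ln(3.848) = 2716.4×1.3475 ≈ 3661 m/s.
Stage 2: m₀ = 20,740 kg, m_f = 20,740 − 16,100 = 4,640 kg; Δv = 290×9.80665×ln(4.47) = 2843.9×1.4973 ≈ 4258 m/s.
Total Δv = 3661 + 4258 = 7919 m/s.

Δv ≈ 7920 m/s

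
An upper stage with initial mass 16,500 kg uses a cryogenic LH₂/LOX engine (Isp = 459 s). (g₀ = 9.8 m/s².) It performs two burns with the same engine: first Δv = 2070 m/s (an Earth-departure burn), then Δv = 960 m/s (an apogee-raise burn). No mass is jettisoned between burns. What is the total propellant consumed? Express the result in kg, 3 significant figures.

total propellant consumed ≈ 8090 kg

v_e = Isp · g₀ = 459 × 9.8 = 4498.2 m/s.
After the first burn: m = 16500 × exp(−2070/4498.2) = 16500 × 0.63117 = 10,414.3 kg.
After the second burn: m = 10,414.3 × exp(−960/4498.2) = 10,414.3 × 0.80782 = 8,412.88 kg.
Total propellant = m₀ − m_final = 16500 − 8,412.88 = 8,087.12 kg.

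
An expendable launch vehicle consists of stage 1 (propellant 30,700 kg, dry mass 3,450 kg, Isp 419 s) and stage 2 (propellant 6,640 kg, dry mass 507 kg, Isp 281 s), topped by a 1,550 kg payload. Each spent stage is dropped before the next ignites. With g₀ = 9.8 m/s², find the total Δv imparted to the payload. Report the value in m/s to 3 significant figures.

Δv ≈ 9150 m/s

Ignition mass of stage 1 = 30,700+3,450 + 6,640+507 + 1,550 = 42,847 kg.
Stage 1: m₀ = 42,847 kg, m_f = 42,847 − 30,700 = 12,147 kg; Δv = 419×9.8×ln(3.527) = 4106.2×1.2606 ≈ 5176 m/s.
Stage 2: m₀ = 8,697 kg, m_f = 8,697 − 6,640 = 2,057 kg; Δv = 281×9.8×ln(4.228) = 2753.8×1.4417 ≈ 3970 m/s.
Total Δv = 5176 + 3970 = 9146 m/s.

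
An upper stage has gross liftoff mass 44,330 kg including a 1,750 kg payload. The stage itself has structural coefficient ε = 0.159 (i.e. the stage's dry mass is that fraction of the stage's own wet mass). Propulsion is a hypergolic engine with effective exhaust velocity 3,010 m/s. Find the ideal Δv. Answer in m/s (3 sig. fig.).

Stage wet mass = m₀ − payload = 44,330 − 1,750 = 42,580 kg.
Stage dry mass = ε × stage wet mass = 0.159 × 42,580 = 6,770.22 kg.
Burnout mass m_f = stage dry + payload = 6,770.22 + 1,750 = 8,520.22 kg.
By the Tsiolkovsky rocket equation, Δv = v_e · ln(44,330/8,520.22) = 3010.0 × ln(5.203) = 3010.0 × 1.6492 ≈ 4964 m/s.

Δv ≈ 4960 m/s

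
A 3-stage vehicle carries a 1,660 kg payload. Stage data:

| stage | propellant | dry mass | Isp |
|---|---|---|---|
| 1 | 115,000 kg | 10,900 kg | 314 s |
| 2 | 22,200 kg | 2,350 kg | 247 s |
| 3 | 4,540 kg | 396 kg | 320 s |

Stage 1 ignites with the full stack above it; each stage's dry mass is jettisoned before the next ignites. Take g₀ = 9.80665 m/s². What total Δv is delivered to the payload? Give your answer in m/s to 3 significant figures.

Ignition mass of stage 1 = 115,000+10,900 + 22,200+2,350 + 4,540+396 + 1,660 = 157,046 kg.
Stage 1: m₀ = 157,046 kg, m_f = 157,046 − 115,000 = 42,046 kg; Δv = 314×9.80665×ln(3.735) = 3079.3×1.3178 ≈ 4058 m/s.
Stage 2: m₀ = 31,146 kg, m_f = 31,146 − 22,200 = 8,946 kg; Δv = 247×9.80665×ln(3.482) = 2422.2×1.2475 ≈ 3022 m/s.
Stage 3: m₀ = 6,596 kg, m_f = 6,596 − 4,540 = 2,056 kg; Δv = 320×9.80665×ln(3.208) = 3138.1×1.1657 ≈ 3658 m/s.
Total Δv = 4058 + 3022 + 3658 = 10738 m/s.

Δv ≈ 10700 m/s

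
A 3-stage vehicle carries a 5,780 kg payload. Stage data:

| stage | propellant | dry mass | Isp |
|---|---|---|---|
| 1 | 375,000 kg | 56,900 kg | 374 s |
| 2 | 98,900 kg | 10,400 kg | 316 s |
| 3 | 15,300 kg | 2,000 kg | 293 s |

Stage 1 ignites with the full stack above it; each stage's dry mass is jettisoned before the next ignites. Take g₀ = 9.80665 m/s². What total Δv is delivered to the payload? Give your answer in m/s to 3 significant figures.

Ignition mass of stage 1 = 375,000+56,900 + 98,900+10,400 + 15,300+2,000 + 5,780 = 564,280 kg.
Stage 1: m₀ = 564,280 kg, m_f = 564,280 − 375,000 = 189,280 kg; Δv = 374×9.80665×ln(2.981) = 3667.7×1.0923 ≈ 4006 m/s.
Stage 2: m₀ = 132,380 kg, m_f = 132,380 − 98,900 = 33,480 kg; Δv = 316×9.80665×ln(3.954) = 3098.9×1.3747 ≈ 4260 m/s.
Stage 3: m₀ = 23,080 kg, m_f = 23,080 − 15,300 = 7,780 kg; Δv = 293×9.80665×ln(2.967) = 2873.3×1.0874 ≈ 3125 m/s.
Total Δv = 4006 + 4260 + 3125 = 11391 m/s.

Δv ≈ 11400 m/s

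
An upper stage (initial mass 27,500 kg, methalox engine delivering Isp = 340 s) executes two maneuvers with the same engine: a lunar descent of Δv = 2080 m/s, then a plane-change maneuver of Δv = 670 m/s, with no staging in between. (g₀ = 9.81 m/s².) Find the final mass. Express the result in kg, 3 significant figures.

final mass ≈ 12100 kg

v_e = Isp · g₀ = 340 × 9.81 = 3335.4 m/s.
After the first burn: m = 27500 × exp(−2080/3335.4) = 27500 × 0.53600 = 14,740 kg.
After the second burn: m = 14,740 × exp(−670/3335.4) = 14,740 × 0.81801 = 12,057.5 kg.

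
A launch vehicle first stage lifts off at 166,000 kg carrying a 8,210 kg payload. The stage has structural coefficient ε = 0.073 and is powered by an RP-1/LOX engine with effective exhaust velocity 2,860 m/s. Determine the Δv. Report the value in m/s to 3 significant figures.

Stage wet mass = m₀ − payload = 166,000 − 8,210 = 157,790 kg.
Stage dry mass = ε × stage wet mass = 0.073 × 157,790 = 11,518.7 kg.
Burnout mass m_f = stage dry + payload = 11,518.7 + 8,210 = 19,728.7 kg.
Rocket equation: Δv = v_e · ln(166,000/19,728.7) = 2860.0 × ln(8.414) = 2860.0 × 2.1299 ≈ 6092 m/s.

Δv ≈ 6090 m/s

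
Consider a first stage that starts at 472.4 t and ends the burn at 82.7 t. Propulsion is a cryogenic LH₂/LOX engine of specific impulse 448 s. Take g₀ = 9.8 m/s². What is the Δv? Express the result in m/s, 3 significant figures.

v_e = Isp · g₀ = 448 × 9.8 = 4390.4 m/s.
Δv = v_e · ln(m₀/m_f) = 4390.4 × ln(5.712) = 4390.4 × 1.7426 ≈ 7650.7 m/s.

Δv ≈ 7650 m/s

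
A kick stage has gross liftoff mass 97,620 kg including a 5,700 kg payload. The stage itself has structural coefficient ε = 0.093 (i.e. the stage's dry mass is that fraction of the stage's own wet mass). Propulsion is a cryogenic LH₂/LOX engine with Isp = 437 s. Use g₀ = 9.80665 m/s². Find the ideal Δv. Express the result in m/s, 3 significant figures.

Stage wet mass = m₀ − payload = 97,620 − 5,700 = 91,920 kg.
Stage dry mass = ε × stage wet mass = 0.093 × 91,920 = 8,548.56 kg.
Burnout mass m_f = stage dry + payload = 8,548.56 + 5,700 = 14,248.56 kg.
v_e = Isp · g₀ = 437 × 9.80665 = 4285.5 m/s.
Δv = v_e · ln(97,620/14,248.56) = 4285.5 × ln(6.851) = 4285.5 × 1.9244 ≈ 8247 m/s.

Δv ≈ 8250 m/s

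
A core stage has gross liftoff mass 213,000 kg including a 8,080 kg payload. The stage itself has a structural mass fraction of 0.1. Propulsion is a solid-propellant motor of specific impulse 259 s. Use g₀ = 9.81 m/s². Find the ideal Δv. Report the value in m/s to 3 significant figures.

Stage wet mass = m₀ − payload = 213,000 − 8,080 = 204,920 kg.
Stage dry mass = ε × stage wet mass = 0.1 × 204,920 = 20,492 kg.
Burnout mass m_f = stage dry + payload = 20,492 + 8,080 = 28,572 kg.
v_e = Isp · g₀ = 259 × 9.81 = 2540.8 m/s.
Rocket equation: Δv = v_e · ln(213,000/28,572) = 2540.8 × ln(7.455) = 2540.8 × 2.0089 ≈ 5104 m/s.

Δv ≈ 5100 m/s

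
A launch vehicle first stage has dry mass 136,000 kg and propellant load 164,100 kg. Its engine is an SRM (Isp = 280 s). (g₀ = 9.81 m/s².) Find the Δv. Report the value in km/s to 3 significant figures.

v_e = Isp · g₀ = 280 × 9.81 = 2746.8 m/s.
m₀ = m_dry + m_prop = 136,000 + 164,100 = 300,100 kg.
Rocket equation: Δv = v_e · ln(m₀/m_f) = 2746.8 × ln(2.207) = 2746.8 × 0.7915 ≈ 2174.0 m/s.

Δv ≈ 2.17 km/s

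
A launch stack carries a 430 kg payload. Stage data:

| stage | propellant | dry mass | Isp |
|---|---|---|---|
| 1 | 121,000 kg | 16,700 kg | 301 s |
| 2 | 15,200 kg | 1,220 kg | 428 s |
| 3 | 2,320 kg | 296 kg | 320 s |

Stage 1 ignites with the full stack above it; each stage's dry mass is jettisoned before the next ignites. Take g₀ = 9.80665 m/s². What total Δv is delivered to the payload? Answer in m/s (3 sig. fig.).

Δv ≈ 15200 m/s

Ignition mass of stage 1 = 121,000+16,700 + 15,200+1,220 + 2,320+296 + 430 = 157,166 kg.
Stage 1: m₀ = 157,166 kg, m_f = 157,166 − 121,000 = 36,166 kg; Δv = 301×9.80665×ln(4.346) = 2951.8×1.4692 ≈ 4337 m/s.
Stage 2: m₀ = 19,466 kg, m_f = 19,466 − 15,200 = 4,266 kg; Δv = 428×9.80665×ln(4.563) = 4197.2×1.5180 ≈ 6371 m/s.
Stage 3: m₀ = 3,046 kg, m_f = 3,046 − 2,320 = 726 kg; Δv = 320×9.80665×ln(4.196) = 3138.1×1.4340 ≈ 4500 m/s.
Total Δv = 4337 + 6371 + 4500 = 15208 m/s.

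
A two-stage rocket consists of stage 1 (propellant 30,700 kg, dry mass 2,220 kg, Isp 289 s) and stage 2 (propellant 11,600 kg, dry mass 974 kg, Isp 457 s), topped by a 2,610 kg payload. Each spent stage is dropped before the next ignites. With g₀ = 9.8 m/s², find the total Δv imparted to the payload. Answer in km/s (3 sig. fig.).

Ignition mass of stage 1 = 30,700+2,220 + 11,600+974 + 2,610 = 48,104 kg.
Stage 1: m₀ = 48,104 kg, m_f = 48,104 − 30,700 = 17,404 kg; Δv = 289×9.8×ln(2.764) = 2832.2×1.0167 ≈ 2879 m/s.
Stage 2: m₀ = 15,184 kg, m_f = 15,184 − 11,600 = 3,584 kg; Δv = 457×9.8×ln(4.237) = 4478.6×1.4438 ≈ 6466 m/s.
Total Δv = 2879 + 6466 = 9345 m/s.

Δv ≈ 9.35 km/s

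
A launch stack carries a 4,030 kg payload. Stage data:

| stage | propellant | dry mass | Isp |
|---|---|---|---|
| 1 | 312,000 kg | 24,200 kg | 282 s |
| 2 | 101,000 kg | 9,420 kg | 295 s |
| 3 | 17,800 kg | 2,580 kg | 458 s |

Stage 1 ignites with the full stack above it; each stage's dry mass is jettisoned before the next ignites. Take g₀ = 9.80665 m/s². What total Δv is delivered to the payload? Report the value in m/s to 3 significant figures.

Ignition mass of stage 1 = 312,000+24,200 + 101,000+9,420 + 17,800+2,580 + 4,030 = 471,030 kg.
Stage 1: m₀ = 471,030 kg, m_f = 471,030 − 312,000 = 159,030 kg; Δv = 282×9.80665×ln(2.962) = 2765.5×1.0858 ≈ 3003 m/s.
Stage 2: m₀ = 134,830 kg, m_f = 134,830 − 101,000 = 33,830 kg; Δv = 295×9.80665×ln(3.986) = 2893.0×1.3827 ≈ 4000 m/s.
Stage 3: m₀ = 24,410 kg, m_f = 24,410 − 17,800 = 6,610 kg; Δv = 458×9.80665×ln(3.693) = 4491.4×1.3064 ≈ 5868 m/s.
Total Δv = 3003 + 4000 + 5868 = 12871 m/s.

Δv ≈ 12900 m/s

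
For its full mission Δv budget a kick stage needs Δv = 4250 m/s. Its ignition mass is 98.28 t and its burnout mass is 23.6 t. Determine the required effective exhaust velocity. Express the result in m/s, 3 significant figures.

v_e ≈ 2980 m/s

ln(m₀/m_f) = ln(98280/23600) = ln(4.164) = 1.4266.
Rocket equation: v_e = Δv / ln(m₀/m_f) = 4250 / 1.4266 = 2979.2 m/s.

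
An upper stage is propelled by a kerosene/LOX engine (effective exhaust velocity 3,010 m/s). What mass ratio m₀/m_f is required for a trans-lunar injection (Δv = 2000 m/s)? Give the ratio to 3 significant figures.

m₀/m_f = exp(Δv / v_e) = exp(2000 / 3010.0) = exp(0.6645) = 1.9434.

mass ratio ≈ 1.94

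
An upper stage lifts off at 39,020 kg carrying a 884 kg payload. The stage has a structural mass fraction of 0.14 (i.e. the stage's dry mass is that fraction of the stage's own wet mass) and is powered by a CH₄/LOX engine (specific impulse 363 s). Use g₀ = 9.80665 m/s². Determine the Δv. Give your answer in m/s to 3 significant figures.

Stage wet mass = m₀ − payload = 39,020 − 884 = 38,136 kg.
Stage dry mass = ε × stage wet mass = 0.14 × 38,136 = 5,339.04 kg.
Burnout mass m_f = stage dry + payload = 5,339.04 + 884 = 6,223.04 kg.
v_e = Isp · g₀ = 363 × 9.80665 = 3559.8 m/s.
Δv = v_e · ln(39,020/6,223.04) = 3559.8 × ln(6.27) = 3559.8 × 1.8358 ≈ 6535 m/s.

Δv ≈ 6540 m/s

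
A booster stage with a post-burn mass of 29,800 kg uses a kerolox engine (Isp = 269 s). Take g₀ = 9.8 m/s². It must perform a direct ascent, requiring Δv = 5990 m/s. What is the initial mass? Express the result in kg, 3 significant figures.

initial mass ≈ 289000 kg

v_e = Isp · g₀ = 269 × 9.8 = 2636.2 m/s.
From the ideal rocket equation, m₀/m_f = exp(Δv / v_e) = exp(5990 / 2636.2) = exp(2.2722) = 9.7008.
m₀ = m_f × 9.7008 = 29,800 × 9.7008 = 289,084 kg.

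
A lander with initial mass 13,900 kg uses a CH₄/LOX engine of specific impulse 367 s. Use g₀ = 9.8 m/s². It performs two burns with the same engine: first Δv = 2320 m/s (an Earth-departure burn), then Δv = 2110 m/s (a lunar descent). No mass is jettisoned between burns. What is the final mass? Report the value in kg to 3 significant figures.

final mass ≈ 4060 kg

v_e = Isp · g₀ = 367 × 9.8 = 3596.6 m/s.
After the first burn: m = 13900 × exp(−2320/3596.6) = 13900 × 0.52463 = 7,292.36 kg.
After the second burn: m = 7,292.36 × exp(−2110/3596.6) = 7,292.36 × 0.55618 = 4,055.86 kg.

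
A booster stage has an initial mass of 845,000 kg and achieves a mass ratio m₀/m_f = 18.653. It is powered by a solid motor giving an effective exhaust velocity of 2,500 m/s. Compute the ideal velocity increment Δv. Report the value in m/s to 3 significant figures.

Δv ≈ 7320 m/s

Rocket equation: Δv = v_e · ln(18.653) = 2500.0 × 2.9260 ≈ 7315.0 m/s.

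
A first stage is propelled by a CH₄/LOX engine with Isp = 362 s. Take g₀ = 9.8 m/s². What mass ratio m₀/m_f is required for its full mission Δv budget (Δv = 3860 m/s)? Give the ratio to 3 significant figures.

mass ratio ≈ 2.97

v_e = Isp · g₀ = 362 × 9.8 = 3547.6 m/s.
By the Tsiolkovsky rocket equation, m₀/m_f = exp(Δv / v_e) = exp(3860 / 3547.6) = exp(1.0881) = 2.9685.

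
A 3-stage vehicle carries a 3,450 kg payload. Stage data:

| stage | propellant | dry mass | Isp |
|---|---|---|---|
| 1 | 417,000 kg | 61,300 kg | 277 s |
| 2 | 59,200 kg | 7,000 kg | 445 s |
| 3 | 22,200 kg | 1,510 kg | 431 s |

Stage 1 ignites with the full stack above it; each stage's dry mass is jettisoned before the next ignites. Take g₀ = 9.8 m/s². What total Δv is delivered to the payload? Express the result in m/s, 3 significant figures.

Ignition mass of stage 1 = 417,000+61,300 + 59,200+7,000 + 22,200+1,510 + 3,450 = 571,660 kg.
Stage 1: m₀ = 571,660 kg, m_f = 571,660 − 417,000 = 154,660 kg; Δv = 277×9.8×ln(3.696) = 2714.6×1.3073 ≈ 3549 m/s.
Stage 2: m₀ = 93,360 kg, m_f = 93,360 − 59,200 = 34,160 kg; Δv = 445×9.8×ln(2.733) = 4361.0×1.0054 ≈ 4385 m/s.
Stage 3: m₀ = 27,160 kg, m_f = 27,160 − 22,200 = 4,960 kg; Δv = 431×9.8×ln(5.476) = 4223.8×1.7003 ≈ 7182 m/s.
Total Δv = 3549 + 4385 + 7182 = 15116 m/s.

Δv ≈ 15100 m/s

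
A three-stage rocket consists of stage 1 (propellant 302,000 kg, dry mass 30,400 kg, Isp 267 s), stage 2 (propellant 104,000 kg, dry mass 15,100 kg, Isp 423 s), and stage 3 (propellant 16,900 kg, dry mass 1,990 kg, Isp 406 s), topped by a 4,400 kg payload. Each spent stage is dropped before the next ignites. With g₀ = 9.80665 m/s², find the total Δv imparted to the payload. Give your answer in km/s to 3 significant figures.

Δv ≈ 13.2 km/s

Ignition mass of stage 1 = 302,000+30,400 + 104,000+15,100 + 16,900+1,990 + 4,400 = 474,790 kg.
Stage 1: m₀ = 474,790 kg, m_f = 474,790 − 302,000 = 172,790 kg; Δv = 267×9.80665×ln(2.748) = 2618.4×1.0108 ≈ 2647 m/s.
Stage 2: m₀ = 142,390 kg, m_f = 142,390 − 104,000 = 38,390 kg; Δv = 423×9.80665×ln(3.709) = 4148.2×1.3108 ≈ 5437 m/s.
Stage 3: m₀ = 23,290 kg, m_f = 23,290 − 16,900 = 6,390 kg; Δv = 406×9.80665×ln(3.645) = 3981.5×1.2933 ≈ 5149 m/s.
Total Δv = 2647 + 5437 + 5149 = 13233 m/s.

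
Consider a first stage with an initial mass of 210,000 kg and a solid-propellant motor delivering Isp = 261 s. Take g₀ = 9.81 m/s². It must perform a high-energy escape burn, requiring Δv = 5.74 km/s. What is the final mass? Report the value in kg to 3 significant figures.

final mass ≈ 22300 kg

v_e = Isp · g₀ = 261 × 9.81 = 2560.4 m/s.
m₀/m_f = exp(Δv / v_e) = exp(5740 / 2560.4) = exp(2.2418) = 9.4105.
m_f = m₀ / 9.4105 = 210,000 / 9.4105 = 22,315.5 kg.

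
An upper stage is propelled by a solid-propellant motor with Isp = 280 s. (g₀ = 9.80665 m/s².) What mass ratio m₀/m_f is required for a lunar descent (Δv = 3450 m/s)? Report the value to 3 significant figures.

v_e = Isp · g₀ = 280 × 9.80665 = 2745.9 m/s.
Rocket equation: m₀/m_f = exp(Δv / v_e) = exp(3450 / 2745.9) = exp(1.2564) = 3.5129.

mass ratio ≈ 3.51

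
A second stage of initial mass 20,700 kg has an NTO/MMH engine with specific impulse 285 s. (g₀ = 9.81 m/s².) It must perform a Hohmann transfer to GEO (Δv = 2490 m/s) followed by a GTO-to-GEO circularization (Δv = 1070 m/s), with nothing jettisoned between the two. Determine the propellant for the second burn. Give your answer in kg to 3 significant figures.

v_e = Isp · g₀ = 285 × 9.81 = 2795.9 m/s.
After the first burn: m = 20700 × exp(−2490/2795.9) = 20700 × 0.41041 = 8,495.49 kg.
After the second burn: m = 8,495.49 × exp(−1070/2795.9) = 8,495.49 × 0.68201 = 5,794.01 kg.
Second-burn propellant = 8,495.49 − 5,794.01 = 2,701.48 kg.

propellant for the second burn ≈ 2700 kg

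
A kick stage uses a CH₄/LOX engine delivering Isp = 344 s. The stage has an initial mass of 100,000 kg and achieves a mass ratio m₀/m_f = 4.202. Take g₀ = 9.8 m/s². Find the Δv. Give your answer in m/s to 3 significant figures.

Δv ≈ 4840 m/s

v_e = Isp · g₀ = 344 × 9.8 = 3371.2 m/s.
Using Δv = v_e ln(m₀/m_f): Δv = v_e · ln(4.202) = 3371.2 × 1.4356 ≈ 4839.6 m/s.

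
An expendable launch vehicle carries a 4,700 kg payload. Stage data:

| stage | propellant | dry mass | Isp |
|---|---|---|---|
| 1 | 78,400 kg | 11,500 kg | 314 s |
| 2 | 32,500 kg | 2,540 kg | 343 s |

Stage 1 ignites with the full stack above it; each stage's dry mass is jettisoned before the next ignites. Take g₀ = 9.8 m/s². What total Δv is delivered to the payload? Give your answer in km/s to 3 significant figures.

Δv ≈ 8.58 km/s

Ignition mass of stage 1 = 78,400+11,500 + 32,500+2,540 + 4,700 = 129,640 kg.
Stage 1: m₀ = 129,640 kg, m_f = 129,640 − 78,400 = 51,240 kg; Δv = 314×9.8×ln(2.53) = 3077.2×0.9282 ≈ 2856 m/s.
Stage 2: m₀ = 39,740 kg, m_f = 39,740 − 32,500 = 7,240 kg; Δv = 343×9.8×ln(5.489) = 3361.4×1.7027 ≈ 5724 m/s.
Total Δv = 2856 + 5724 = 8580 m/s.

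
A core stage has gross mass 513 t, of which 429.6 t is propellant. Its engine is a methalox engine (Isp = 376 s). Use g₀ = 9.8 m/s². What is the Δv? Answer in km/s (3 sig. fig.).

Δv ≈ 6.69 km/s

v_e = Isp · g₀ = 376 × 9.8 = 3684.8 m/s.
m_f = m₀ − m_prop = 513 − 429.6 = 83.4 t.
Δv = v_e · ln(m₀/m_f) = 3684.8 × ln(6.151) = 3684.8 × 1.8166 ≈ 6693.9 m/s.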